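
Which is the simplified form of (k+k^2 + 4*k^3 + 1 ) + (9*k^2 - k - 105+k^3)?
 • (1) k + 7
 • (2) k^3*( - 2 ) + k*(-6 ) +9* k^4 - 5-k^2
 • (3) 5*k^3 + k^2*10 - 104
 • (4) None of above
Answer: 3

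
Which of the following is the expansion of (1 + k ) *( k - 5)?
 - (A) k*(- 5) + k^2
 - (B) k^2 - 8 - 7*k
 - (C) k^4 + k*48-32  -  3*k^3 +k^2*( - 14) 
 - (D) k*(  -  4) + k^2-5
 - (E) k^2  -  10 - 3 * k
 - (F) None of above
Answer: D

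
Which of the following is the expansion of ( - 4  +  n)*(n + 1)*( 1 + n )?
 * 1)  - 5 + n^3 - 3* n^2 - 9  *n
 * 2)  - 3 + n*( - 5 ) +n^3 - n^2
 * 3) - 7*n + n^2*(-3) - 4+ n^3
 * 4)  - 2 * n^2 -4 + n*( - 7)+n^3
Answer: 4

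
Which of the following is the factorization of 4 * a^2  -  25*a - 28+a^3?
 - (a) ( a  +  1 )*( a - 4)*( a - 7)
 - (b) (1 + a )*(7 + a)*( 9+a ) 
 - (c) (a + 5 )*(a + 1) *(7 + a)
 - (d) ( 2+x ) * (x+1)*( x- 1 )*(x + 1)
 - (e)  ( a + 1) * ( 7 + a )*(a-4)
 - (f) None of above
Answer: e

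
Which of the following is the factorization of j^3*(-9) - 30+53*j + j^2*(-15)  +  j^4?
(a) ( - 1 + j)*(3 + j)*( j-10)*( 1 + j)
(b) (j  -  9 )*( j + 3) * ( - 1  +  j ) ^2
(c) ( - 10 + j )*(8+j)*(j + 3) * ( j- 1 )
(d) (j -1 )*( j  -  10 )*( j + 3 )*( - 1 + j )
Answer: d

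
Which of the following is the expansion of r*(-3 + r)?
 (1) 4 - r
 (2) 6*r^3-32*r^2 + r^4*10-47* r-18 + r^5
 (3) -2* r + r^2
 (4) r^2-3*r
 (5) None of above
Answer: 4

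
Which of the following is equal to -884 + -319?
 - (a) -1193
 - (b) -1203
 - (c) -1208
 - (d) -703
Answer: b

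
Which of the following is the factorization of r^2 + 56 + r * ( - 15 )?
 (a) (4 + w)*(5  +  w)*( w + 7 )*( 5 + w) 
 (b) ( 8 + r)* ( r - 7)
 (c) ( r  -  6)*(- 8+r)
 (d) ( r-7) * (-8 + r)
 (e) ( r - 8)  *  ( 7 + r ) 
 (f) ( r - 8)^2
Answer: d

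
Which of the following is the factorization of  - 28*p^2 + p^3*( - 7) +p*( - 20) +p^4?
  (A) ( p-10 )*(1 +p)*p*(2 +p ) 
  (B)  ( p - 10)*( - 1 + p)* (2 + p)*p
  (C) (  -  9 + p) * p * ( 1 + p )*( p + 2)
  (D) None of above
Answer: A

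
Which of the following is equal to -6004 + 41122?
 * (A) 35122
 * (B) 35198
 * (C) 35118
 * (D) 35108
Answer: C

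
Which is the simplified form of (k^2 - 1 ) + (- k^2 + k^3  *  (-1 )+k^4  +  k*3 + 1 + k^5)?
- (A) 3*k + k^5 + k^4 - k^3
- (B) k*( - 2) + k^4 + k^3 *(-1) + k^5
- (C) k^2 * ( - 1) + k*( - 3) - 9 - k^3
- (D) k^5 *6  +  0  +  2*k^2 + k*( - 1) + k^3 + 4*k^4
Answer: A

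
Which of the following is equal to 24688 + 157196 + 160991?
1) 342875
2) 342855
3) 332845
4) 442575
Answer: 1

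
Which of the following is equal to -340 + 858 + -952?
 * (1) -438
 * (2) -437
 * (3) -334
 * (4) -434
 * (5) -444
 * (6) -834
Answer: 4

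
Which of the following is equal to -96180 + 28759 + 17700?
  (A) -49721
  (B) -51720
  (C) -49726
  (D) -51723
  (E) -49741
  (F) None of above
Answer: A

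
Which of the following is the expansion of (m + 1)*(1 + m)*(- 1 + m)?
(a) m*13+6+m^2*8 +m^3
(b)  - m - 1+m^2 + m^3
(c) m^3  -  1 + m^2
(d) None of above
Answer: b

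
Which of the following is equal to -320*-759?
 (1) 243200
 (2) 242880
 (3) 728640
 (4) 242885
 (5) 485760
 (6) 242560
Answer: 2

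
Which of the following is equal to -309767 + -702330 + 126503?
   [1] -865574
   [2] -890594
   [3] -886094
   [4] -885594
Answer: 4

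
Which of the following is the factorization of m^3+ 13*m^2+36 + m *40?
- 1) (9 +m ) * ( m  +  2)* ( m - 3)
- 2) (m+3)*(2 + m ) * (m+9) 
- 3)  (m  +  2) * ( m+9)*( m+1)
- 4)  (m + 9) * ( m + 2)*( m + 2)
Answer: 4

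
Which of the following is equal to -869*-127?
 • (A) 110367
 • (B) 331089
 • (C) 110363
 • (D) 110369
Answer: C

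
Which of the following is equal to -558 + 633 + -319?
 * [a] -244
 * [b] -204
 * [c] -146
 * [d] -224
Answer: a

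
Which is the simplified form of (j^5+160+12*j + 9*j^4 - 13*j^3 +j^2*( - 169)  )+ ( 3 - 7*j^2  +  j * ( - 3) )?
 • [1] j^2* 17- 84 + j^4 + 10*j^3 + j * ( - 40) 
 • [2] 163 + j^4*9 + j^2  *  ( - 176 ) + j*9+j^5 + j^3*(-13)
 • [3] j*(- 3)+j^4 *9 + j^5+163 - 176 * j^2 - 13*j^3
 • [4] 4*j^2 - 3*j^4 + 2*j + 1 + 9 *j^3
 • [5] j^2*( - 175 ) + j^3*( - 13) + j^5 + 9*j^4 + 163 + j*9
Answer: 2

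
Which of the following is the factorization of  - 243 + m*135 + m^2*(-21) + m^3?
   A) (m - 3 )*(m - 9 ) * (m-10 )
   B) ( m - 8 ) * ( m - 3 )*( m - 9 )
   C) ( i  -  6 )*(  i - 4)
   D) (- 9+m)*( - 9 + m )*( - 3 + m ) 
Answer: D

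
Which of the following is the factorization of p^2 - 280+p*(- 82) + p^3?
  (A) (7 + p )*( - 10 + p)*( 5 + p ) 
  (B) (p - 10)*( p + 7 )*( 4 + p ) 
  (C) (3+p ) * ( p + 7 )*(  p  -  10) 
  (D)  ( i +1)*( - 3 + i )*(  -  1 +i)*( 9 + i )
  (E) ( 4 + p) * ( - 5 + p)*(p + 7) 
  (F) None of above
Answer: B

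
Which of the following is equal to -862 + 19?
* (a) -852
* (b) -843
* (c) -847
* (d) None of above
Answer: b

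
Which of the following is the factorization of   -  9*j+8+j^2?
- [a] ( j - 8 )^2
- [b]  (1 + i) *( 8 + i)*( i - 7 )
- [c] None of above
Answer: c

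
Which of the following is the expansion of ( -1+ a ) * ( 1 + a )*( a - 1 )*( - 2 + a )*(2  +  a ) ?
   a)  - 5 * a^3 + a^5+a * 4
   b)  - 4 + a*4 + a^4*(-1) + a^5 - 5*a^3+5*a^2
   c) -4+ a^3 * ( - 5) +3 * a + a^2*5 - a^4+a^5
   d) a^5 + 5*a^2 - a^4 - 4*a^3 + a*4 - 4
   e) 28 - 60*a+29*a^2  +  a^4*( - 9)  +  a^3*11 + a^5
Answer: b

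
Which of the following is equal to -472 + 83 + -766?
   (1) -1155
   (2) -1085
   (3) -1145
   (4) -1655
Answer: 1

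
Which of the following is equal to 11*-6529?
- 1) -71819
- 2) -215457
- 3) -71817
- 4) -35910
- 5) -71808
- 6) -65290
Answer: 1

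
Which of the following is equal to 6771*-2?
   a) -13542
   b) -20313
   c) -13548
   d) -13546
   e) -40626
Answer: a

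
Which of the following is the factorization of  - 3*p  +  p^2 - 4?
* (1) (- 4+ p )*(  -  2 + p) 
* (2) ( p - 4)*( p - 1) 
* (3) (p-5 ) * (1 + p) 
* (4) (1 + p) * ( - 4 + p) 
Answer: 4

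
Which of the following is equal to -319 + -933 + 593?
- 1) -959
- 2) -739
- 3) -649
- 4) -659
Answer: 4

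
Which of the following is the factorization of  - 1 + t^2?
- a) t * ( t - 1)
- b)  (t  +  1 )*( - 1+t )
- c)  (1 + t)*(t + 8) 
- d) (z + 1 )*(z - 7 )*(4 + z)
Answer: b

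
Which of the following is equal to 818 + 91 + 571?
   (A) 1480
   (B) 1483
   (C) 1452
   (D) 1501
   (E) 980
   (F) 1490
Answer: A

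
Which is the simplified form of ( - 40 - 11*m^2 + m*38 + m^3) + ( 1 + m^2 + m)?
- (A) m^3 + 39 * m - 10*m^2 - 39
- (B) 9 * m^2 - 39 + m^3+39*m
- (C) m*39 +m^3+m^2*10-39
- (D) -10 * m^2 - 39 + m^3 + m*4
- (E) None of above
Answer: A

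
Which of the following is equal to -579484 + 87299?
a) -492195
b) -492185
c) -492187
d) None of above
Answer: b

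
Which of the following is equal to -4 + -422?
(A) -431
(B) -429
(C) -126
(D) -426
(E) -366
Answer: D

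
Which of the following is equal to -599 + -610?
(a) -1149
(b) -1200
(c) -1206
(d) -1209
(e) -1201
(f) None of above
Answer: d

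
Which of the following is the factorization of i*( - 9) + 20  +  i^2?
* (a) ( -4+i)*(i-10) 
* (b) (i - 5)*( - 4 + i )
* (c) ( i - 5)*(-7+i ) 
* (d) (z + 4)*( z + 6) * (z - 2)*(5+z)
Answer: b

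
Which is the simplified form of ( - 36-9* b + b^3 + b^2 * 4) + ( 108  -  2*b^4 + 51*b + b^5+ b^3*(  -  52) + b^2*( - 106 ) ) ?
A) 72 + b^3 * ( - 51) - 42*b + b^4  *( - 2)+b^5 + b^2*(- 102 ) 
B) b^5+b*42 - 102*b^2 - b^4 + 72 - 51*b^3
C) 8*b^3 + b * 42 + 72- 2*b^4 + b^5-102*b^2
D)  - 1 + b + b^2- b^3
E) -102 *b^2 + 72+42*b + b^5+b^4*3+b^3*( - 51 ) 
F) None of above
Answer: F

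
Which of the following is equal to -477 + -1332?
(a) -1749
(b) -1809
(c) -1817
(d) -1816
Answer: b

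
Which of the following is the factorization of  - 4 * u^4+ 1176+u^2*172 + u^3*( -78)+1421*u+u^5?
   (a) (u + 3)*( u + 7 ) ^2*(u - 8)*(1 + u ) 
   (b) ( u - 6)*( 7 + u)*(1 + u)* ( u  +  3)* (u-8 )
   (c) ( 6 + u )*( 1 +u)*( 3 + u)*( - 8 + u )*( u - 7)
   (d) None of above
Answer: d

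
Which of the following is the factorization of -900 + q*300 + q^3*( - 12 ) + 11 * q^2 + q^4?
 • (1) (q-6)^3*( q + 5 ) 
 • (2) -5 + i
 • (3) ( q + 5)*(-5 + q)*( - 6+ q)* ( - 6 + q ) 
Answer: 3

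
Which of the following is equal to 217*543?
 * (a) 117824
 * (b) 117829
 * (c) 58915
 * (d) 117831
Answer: d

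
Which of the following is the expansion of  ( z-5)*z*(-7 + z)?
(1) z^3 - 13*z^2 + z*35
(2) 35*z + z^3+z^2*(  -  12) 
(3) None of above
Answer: 2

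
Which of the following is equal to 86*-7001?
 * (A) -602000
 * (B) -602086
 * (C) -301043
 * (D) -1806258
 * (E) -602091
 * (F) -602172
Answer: B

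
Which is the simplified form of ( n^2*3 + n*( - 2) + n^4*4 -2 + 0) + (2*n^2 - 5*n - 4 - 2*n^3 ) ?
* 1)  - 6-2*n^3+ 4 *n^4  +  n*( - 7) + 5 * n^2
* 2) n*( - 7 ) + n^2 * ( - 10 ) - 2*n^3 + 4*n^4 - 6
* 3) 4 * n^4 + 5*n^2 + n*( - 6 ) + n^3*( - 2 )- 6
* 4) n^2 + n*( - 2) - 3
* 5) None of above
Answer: 1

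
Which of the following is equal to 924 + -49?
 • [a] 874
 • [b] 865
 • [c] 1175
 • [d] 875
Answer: d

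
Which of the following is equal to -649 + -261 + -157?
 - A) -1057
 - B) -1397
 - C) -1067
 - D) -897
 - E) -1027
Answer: C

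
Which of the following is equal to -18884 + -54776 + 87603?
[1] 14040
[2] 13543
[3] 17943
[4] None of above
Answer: 4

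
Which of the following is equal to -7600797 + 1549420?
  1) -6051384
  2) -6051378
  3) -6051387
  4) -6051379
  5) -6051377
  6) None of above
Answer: 5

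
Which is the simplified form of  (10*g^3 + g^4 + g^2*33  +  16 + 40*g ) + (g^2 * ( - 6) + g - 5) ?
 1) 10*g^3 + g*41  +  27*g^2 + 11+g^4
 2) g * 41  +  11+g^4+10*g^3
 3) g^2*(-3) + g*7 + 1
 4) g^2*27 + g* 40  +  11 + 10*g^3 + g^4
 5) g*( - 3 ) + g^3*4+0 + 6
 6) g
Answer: 1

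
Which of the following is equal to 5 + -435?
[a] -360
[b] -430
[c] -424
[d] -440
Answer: b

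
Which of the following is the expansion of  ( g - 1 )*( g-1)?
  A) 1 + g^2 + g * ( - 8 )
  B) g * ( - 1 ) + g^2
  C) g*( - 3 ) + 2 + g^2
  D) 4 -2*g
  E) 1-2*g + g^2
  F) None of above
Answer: E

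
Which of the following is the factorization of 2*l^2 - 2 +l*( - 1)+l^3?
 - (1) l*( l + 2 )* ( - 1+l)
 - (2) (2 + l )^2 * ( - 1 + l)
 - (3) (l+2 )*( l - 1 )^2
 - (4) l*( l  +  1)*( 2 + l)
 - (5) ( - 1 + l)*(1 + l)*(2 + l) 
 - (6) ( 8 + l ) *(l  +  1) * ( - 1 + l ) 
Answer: 5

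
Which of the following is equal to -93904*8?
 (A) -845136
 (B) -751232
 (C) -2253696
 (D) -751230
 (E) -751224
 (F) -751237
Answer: B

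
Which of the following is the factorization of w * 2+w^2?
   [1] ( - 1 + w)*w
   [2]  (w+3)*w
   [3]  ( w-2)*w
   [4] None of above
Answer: 4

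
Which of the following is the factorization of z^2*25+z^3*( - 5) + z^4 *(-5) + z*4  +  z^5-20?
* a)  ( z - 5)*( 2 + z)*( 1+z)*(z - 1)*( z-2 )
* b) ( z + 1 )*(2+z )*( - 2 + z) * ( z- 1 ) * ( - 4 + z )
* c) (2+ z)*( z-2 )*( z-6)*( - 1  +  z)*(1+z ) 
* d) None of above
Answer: a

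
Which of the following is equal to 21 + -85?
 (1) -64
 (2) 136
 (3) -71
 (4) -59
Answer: 1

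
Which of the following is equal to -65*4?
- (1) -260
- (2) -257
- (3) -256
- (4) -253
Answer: 1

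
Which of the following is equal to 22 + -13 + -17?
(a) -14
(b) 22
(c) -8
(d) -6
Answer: c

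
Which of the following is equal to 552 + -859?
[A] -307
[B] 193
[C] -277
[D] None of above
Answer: A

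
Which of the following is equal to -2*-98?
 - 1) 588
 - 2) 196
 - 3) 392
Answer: 2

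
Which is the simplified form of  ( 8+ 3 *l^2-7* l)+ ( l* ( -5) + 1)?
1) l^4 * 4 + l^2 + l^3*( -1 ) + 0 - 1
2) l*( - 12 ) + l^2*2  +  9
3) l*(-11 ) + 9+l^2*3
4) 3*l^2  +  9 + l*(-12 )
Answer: 4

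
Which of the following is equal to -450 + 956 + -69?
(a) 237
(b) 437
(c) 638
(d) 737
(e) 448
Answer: b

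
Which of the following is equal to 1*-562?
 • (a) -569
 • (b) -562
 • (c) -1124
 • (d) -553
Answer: b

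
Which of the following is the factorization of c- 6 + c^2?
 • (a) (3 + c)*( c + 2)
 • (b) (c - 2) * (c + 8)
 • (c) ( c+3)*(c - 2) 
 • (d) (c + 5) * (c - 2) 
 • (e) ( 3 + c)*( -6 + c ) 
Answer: c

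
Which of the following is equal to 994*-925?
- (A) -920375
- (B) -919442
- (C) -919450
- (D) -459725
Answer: C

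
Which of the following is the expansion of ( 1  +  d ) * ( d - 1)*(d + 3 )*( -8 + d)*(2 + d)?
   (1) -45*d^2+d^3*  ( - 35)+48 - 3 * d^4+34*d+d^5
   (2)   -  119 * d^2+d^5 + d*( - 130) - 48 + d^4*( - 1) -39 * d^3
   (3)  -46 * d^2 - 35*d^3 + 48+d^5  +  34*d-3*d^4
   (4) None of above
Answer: 1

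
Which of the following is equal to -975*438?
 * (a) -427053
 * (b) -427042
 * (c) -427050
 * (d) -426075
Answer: c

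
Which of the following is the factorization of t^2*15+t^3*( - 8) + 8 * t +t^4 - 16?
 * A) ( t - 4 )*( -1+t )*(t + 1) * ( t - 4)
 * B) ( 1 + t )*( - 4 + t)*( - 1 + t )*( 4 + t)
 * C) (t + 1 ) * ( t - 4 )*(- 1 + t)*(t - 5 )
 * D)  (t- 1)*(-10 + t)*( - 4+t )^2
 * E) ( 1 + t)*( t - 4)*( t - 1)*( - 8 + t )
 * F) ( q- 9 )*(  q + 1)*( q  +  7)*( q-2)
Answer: A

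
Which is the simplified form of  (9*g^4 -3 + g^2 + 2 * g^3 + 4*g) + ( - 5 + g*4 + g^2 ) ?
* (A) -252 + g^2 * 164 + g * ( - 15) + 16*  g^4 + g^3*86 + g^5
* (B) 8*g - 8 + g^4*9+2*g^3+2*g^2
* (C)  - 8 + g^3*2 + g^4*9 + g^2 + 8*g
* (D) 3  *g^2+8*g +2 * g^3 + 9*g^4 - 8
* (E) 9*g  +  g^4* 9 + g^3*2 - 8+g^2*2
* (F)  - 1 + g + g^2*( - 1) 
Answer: B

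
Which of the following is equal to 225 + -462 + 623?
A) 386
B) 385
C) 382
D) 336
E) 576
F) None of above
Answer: A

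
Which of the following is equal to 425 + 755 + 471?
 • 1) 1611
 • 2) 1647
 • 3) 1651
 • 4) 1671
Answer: 3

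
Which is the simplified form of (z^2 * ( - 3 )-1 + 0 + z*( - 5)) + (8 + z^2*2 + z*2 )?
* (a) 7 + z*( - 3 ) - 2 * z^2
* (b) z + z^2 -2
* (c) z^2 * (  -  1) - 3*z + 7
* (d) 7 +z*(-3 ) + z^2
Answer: c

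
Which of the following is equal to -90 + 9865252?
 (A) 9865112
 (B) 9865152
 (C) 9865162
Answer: C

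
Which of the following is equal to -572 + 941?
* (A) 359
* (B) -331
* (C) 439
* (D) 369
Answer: D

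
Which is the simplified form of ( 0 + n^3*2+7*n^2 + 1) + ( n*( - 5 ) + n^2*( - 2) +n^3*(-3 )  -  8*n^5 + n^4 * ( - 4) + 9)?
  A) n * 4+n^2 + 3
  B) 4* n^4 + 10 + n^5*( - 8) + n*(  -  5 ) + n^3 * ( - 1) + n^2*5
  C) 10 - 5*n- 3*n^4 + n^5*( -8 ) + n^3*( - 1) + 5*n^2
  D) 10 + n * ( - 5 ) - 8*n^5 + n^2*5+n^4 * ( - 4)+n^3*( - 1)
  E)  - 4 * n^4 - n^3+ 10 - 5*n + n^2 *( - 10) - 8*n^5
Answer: D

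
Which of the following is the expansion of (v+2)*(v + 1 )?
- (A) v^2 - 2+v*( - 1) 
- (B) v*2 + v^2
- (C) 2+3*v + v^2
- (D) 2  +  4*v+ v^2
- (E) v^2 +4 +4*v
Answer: C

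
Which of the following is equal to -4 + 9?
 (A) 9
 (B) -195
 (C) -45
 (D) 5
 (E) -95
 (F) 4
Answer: D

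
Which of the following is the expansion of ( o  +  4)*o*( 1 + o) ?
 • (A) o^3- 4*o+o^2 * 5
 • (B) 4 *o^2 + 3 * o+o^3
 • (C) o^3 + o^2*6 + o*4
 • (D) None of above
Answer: D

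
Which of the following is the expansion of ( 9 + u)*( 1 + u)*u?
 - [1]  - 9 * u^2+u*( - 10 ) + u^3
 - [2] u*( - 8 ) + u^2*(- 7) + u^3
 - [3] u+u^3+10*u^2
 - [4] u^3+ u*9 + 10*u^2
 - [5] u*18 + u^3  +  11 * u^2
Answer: 4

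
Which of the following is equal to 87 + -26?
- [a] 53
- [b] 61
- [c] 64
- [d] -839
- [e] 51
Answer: b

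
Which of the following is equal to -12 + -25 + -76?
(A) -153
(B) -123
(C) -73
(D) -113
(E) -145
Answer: D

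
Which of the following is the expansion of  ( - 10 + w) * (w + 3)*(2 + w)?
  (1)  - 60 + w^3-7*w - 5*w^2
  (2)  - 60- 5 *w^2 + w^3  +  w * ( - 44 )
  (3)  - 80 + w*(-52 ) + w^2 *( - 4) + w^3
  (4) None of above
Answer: 2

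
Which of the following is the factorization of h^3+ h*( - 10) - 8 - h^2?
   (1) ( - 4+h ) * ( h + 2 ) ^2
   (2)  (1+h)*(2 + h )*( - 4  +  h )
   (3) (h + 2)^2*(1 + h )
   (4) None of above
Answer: 2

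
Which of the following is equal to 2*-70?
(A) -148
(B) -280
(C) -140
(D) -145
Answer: C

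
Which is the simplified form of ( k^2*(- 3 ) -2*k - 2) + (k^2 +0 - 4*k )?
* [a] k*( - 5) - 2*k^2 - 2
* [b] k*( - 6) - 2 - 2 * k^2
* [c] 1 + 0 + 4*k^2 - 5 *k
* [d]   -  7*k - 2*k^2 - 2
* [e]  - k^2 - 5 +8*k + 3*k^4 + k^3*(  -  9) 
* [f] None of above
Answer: b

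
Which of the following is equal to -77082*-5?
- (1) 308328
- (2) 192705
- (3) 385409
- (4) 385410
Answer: 4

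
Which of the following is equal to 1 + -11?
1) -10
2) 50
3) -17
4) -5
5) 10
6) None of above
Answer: 1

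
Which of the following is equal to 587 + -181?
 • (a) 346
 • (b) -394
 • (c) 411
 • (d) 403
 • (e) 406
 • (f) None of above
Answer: e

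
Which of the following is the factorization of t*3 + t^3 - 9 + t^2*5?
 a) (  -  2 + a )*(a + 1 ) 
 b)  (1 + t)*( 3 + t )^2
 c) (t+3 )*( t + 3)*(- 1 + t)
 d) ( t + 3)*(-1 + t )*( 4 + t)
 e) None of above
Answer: c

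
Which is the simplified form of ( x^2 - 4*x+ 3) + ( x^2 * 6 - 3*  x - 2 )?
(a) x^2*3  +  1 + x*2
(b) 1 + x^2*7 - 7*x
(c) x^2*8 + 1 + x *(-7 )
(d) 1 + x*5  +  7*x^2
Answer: b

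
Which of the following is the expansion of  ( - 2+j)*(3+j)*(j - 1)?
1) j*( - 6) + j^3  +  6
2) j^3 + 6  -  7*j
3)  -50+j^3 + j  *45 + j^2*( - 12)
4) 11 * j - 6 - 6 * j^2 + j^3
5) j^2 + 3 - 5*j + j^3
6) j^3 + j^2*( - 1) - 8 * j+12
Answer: 2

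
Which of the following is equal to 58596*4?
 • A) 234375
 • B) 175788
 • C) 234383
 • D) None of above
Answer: D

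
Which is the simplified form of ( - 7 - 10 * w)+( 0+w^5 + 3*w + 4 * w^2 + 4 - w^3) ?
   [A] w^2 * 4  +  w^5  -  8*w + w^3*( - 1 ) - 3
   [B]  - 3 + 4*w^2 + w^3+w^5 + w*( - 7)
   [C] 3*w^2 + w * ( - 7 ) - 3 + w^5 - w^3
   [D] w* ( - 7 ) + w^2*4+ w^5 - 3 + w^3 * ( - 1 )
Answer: D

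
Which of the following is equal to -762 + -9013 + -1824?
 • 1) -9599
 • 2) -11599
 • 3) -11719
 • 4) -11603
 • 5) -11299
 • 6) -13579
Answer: 2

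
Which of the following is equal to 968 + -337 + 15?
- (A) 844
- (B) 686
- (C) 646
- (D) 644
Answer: C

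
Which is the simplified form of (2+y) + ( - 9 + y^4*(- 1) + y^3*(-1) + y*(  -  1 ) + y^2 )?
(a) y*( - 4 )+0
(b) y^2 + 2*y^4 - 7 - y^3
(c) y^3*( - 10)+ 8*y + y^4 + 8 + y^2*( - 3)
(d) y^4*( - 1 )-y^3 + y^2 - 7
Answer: d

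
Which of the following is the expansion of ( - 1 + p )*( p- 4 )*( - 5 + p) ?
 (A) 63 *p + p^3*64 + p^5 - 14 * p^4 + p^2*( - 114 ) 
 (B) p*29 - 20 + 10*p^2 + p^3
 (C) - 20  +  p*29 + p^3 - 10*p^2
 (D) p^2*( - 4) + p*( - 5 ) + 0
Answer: C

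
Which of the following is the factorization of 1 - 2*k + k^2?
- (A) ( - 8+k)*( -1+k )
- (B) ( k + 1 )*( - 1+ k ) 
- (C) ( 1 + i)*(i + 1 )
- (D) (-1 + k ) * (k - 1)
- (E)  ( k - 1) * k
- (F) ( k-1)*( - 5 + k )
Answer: D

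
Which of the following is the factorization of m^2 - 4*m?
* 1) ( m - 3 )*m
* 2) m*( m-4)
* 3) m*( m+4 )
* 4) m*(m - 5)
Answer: 2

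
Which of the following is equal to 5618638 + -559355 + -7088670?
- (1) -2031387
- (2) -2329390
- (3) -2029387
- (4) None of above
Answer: 3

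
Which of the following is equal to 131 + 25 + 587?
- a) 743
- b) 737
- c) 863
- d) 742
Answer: a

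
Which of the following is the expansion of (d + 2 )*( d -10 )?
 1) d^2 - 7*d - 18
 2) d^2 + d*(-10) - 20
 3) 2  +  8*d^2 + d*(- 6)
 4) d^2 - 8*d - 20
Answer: 4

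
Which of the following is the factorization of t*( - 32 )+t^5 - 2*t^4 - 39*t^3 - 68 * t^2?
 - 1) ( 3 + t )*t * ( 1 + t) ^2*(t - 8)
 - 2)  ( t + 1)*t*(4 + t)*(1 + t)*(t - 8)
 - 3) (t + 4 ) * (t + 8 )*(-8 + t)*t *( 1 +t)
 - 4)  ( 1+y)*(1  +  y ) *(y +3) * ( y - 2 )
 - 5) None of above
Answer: 2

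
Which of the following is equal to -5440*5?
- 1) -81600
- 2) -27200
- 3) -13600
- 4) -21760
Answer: 2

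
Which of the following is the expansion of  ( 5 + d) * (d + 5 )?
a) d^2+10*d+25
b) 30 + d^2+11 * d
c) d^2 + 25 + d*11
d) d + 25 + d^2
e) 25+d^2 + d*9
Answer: a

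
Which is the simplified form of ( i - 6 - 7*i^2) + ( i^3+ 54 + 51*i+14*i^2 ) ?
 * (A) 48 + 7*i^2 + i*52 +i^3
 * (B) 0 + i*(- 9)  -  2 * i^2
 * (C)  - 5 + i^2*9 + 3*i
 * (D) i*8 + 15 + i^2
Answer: A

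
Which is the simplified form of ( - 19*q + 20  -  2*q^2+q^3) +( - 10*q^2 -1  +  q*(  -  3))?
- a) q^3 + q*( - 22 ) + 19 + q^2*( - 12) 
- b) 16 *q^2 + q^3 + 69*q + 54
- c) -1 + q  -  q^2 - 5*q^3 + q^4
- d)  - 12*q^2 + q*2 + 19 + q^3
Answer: a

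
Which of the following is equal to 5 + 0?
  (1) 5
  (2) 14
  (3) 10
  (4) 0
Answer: 1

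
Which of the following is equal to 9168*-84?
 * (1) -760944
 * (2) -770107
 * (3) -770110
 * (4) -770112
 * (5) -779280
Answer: 4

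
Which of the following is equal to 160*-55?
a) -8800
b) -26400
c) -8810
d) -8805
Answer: a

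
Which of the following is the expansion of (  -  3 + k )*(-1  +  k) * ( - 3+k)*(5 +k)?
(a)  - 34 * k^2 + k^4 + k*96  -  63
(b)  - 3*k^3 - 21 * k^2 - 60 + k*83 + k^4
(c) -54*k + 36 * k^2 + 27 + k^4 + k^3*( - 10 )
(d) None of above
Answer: d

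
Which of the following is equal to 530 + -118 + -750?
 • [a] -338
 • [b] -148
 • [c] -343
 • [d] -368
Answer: a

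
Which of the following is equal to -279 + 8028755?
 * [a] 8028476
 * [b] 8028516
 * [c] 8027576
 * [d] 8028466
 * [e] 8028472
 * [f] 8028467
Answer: a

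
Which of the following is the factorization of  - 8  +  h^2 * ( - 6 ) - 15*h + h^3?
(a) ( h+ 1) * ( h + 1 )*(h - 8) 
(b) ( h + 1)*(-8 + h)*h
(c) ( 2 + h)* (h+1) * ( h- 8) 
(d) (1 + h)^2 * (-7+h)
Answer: a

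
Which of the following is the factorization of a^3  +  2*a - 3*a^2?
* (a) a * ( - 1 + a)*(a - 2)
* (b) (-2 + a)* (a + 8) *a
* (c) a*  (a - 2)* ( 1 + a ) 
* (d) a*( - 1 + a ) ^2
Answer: a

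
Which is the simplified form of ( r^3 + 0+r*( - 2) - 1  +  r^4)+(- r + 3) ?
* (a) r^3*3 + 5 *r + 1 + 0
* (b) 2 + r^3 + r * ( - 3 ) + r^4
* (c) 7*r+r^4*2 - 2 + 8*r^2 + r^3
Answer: b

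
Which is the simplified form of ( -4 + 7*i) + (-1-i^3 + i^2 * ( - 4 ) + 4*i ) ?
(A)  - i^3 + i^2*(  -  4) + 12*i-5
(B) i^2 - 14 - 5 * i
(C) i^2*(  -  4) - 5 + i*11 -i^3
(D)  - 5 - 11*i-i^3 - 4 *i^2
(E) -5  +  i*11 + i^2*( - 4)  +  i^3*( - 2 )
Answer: C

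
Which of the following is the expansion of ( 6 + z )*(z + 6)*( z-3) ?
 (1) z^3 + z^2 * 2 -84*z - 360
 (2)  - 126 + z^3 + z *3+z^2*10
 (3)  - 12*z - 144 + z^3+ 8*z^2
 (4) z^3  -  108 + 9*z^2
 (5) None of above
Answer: 4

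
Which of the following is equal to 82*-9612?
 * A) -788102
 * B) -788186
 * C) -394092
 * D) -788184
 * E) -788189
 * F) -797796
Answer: D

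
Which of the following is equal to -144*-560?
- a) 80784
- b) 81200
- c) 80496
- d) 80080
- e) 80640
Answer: e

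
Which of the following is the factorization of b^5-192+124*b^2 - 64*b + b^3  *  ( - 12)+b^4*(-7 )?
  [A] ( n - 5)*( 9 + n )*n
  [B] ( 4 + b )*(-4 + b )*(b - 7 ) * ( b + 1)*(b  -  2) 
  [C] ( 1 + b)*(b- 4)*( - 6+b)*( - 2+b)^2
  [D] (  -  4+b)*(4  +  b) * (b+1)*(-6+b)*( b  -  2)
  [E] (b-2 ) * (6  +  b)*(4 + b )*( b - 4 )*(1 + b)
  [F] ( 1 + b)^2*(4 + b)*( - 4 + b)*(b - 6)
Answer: D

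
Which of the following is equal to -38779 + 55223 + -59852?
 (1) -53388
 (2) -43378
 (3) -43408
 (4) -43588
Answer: 3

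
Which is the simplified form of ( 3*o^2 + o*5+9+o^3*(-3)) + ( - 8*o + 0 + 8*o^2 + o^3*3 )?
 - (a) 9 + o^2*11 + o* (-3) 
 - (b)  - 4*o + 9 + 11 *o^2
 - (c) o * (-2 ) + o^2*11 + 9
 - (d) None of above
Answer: a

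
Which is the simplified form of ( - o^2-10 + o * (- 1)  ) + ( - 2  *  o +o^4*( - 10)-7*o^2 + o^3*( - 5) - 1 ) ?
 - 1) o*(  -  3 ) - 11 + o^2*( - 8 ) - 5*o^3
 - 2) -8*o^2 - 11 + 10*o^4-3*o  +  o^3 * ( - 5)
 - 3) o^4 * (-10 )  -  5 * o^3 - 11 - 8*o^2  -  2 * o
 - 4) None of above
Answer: 4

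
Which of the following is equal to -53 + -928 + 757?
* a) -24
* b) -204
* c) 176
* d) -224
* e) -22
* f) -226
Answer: d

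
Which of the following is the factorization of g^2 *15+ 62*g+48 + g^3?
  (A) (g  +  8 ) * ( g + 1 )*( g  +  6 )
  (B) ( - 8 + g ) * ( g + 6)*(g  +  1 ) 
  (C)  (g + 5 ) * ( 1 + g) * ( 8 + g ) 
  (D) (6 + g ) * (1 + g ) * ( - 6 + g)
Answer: A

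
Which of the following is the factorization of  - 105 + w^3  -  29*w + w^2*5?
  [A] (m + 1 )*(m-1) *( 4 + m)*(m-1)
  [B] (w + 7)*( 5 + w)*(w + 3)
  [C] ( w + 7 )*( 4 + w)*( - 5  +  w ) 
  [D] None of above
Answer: D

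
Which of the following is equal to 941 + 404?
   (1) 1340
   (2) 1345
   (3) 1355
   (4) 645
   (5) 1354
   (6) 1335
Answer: 2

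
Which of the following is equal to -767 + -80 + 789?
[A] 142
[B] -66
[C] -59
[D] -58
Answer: D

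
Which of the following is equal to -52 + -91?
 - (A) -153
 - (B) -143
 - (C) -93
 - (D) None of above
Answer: B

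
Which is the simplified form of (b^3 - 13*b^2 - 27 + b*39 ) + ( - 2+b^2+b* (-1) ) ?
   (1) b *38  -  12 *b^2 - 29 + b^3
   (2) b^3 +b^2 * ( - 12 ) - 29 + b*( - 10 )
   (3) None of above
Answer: 1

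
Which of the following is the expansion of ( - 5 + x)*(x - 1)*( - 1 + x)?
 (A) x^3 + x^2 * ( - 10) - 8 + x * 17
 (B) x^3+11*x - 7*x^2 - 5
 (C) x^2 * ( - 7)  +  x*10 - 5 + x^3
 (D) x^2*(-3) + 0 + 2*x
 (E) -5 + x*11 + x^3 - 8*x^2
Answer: B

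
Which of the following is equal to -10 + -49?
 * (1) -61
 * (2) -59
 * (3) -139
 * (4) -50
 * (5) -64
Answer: 2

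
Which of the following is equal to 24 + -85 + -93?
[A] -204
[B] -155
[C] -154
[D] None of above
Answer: C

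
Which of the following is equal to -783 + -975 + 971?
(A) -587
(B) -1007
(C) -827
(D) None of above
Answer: D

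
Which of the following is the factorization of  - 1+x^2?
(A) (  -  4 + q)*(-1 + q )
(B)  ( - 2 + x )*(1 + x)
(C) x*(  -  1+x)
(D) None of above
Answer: D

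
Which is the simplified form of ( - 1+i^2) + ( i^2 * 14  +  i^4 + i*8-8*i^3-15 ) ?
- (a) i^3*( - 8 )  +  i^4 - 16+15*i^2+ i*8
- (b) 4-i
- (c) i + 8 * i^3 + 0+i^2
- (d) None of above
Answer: a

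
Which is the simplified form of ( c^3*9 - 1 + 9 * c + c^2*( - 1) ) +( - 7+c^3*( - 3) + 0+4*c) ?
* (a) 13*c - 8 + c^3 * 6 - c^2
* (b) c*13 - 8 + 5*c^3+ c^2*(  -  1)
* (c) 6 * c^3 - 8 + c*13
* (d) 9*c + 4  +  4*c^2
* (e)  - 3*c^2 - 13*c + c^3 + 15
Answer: a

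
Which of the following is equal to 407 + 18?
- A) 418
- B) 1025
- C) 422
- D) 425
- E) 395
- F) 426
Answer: D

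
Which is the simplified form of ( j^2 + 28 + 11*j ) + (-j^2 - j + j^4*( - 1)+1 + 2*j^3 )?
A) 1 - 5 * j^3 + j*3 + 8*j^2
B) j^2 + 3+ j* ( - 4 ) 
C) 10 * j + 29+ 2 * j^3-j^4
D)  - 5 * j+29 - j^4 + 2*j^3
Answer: C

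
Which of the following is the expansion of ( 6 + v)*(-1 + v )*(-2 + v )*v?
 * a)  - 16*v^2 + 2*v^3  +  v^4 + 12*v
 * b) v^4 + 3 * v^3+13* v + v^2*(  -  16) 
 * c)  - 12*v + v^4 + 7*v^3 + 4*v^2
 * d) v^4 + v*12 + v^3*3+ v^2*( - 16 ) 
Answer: d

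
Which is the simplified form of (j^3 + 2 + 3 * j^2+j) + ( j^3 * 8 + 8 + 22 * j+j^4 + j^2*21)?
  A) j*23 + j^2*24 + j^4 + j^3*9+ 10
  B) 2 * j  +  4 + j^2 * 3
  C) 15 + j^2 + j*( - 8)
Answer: A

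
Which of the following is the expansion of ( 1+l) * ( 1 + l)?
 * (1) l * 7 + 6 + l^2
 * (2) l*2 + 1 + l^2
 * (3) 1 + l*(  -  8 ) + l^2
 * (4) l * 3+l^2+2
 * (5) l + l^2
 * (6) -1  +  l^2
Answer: 2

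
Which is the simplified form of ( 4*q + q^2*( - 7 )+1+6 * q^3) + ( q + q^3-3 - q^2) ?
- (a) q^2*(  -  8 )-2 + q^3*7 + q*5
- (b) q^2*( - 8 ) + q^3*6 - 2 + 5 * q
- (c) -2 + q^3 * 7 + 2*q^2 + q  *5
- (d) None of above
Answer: a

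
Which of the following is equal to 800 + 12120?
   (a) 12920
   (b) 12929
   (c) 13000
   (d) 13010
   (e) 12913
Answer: a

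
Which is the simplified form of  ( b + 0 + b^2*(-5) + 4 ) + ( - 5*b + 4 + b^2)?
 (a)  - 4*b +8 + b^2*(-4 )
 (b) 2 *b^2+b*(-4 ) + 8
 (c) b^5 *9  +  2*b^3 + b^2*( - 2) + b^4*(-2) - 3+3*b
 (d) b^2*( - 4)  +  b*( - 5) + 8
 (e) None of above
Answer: a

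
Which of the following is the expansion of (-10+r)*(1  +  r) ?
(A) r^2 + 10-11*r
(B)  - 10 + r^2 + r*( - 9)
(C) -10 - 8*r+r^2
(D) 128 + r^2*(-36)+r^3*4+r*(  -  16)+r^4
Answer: B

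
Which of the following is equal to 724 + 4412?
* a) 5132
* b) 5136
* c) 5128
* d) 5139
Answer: b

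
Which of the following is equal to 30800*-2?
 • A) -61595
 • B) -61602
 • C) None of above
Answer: C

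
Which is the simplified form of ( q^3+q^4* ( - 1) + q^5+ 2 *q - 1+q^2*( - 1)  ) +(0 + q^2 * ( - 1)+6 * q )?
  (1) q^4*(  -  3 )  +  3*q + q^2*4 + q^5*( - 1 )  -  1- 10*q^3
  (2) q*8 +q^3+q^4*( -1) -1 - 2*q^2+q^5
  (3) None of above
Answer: 2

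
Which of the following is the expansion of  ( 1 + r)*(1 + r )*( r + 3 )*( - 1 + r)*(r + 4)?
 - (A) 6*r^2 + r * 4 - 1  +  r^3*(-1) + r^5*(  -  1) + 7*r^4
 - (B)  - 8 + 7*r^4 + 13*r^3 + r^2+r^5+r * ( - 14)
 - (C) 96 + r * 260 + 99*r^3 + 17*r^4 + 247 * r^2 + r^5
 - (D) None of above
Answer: D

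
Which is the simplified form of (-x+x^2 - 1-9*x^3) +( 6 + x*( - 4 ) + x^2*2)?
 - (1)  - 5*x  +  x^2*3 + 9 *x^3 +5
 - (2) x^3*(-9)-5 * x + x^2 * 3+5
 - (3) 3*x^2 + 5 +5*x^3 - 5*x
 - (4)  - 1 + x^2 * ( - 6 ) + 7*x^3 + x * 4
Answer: 2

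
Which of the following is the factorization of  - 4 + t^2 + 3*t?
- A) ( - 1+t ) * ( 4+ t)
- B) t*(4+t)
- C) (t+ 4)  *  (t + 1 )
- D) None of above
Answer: A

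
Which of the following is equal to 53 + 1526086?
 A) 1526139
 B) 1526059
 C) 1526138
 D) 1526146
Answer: A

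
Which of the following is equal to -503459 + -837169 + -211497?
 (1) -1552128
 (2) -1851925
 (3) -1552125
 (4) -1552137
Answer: 3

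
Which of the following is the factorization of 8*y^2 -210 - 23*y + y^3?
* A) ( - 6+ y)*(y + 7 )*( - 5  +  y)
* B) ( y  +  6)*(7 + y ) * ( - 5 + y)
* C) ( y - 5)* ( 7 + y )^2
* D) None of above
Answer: B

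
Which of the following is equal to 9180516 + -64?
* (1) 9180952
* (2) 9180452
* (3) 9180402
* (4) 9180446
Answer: 2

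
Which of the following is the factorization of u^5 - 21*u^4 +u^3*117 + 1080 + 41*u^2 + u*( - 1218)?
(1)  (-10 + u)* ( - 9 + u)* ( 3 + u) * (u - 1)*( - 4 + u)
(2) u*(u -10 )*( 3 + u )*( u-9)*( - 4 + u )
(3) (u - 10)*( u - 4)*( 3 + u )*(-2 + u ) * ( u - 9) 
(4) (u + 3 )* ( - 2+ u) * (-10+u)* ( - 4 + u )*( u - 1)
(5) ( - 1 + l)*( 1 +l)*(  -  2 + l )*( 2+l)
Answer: 1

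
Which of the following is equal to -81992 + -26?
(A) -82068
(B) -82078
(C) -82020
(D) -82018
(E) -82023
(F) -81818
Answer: D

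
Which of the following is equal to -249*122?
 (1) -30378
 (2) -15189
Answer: 1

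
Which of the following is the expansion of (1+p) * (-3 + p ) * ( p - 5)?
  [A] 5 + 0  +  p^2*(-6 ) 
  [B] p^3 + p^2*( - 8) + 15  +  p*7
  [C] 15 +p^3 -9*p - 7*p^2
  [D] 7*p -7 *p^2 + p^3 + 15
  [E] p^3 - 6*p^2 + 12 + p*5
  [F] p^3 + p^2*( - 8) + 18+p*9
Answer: D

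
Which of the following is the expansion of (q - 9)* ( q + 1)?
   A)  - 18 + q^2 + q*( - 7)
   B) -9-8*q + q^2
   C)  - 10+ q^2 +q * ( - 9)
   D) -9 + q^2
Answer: B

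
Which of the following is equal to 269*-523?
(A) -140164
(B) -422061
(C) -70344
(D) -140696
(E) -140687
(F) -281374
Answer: E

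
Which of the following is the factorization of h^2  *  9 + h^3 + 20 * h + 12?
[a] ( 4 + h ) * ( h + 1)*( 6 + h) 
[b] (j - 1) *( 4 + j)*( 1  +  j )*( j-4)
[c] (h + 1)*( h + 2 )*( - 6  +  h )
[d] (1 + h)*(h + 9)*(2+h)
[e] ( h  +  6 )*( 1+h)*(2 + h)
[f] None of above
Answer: e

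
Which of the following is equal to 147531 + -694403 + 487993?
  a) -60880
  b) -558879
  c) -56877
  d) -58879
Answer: d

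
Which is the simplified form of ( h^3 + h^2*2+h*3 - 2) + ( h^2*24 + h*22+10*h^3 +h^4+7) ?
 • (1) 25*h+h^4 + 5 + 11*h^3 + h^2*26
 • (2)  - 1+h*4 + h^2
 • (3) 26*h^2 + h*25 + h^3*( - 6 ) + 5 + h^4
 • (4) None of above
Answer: 1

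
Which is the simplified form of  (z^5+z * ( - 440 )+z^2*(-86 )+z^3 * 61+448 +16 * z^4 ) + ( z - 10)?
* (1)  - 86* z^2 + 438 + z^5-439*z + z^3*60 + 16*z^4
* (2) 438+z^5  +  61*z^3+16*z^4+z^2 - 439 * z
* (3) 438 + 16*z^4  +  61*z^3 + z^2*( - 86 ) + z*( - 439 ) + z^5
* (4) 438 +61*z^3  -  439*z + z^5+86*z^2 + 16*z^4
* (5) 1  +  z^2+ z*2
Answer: 3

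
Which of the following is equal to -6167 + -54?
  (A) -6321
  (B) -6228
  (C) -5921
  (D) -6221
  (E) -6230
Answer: D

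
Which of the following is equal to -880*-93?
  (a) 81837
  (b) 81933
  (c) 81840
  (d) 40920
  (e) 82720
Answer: c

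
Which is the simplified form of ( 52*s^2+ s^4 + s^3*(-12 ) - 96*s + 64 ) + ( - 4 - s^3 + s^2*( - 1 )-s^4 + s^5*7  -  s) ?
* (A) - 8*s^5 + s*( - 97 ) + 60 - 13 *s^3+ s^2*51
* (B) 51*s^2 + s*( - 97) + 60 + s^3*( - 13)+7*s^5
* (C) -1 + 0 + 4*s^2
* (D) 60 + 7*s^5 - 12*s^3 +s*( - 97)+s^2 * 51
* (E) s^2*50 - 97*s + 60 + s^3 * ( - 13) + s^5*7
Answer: B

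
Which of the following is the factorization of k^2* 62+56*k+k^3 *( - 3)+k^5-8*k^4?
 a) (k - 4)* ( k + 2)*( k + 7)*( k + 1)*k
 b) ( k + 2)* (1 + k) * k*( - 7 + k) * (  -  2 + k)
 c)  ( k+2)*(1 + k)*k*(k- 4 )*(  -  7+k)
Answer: c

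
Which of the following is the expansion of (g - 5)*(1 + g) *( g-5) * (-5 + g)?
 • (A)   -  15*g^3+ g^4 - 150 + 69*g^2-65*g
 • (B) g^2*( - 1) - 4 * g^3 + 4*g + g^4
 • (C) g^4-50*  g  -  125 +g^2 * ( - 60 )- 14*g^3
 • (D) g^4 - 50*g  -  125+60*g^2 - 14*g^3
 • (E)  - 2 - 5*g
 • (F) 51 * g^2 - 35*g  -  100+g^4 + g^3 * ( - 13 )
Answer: D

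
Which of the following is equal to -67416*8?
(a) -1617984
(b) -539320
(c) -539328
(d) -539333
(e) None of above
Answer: c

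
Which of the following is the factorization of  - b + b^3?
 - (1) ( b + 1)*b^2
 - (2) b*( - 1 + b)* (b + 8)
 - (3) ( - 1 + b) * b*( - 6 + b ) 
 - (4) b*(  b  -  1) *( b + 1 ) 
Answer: 4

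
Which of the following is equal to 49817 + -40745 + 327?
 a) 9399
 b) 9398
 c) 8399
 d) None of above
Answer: a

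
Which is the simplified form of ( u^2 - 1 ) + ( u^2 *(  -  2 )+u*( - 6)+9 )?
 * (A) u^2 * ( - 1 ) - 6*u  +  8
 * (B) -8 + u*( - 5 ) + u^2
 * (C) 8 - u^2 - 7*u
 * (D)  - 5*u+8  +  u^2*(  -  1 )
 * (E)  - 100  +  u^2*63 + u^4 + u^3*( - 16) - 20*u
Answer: A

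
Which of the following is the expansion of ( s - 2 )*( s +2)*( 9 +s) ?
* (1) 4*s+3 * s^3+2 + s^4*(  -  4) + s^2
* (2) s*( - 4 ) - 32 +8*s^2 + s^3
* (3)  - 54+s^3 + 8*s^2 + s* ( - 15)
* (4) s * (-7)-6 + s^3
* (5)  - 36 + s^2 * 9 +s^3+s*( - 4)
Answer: 5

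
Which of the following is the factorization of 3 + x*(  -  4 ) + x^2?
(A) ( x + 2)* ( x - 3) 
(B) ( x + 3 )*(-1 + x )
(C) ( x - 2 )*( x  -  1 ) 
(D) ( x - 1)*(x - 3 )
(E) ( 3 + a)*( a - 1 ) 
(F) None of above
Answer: D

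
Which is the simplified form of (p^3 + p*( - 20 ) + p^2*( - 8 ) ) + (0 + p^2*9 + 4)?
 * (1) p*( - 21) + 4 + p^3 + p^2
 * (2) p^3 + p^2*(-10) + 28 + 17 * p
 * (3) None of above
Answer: 3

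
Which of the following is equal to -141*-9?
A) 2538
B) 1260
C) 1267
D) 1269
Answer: D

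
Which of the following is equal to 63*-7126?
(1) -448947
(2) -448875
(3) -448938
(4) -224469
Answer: 3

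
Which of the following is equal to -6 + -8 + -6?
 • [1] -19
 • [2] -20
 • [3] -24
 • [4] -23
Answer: 2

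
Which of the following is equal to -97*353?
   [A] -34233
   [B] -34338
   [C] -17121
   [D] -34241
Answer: D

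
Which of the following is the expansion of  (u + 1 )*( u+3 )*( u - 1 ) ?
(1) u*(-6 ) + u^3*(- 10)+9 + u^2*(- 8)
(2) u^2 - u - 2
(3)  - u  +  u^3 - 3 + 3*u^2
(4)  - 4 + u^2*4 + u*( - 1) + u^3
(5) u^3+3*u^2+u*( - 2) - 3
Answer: 3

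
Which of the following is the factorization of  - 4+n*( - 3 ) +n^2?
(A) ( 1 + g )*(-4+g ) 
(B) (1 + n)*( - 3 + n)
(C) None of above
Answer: C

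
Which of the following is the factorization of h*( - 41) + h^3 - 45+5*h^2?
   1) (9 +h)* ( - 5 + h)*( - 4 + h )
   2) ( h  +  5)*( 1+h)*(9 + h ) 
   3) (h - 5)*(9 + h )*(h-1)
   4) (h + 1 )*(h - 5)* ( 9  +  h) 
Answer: 4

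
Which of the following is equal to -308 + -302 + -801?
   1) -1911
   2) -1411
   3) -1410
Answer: 2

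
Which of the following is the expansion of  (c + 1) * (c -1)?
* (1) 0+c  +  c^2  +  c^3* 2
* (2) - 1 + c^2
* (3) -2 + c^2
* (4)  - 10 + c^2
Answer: 2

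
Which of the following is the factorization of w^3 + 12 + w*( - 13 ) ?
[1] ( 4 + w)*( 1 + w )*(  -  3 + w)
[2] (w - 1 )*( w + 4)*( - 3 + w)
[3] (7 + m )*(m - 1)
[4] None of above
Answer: 2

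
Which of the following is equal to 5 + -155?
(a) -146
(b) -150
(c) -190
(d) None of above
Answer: b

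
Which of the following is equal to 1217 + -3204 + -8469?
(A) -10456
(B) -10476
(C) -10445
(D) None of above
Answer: A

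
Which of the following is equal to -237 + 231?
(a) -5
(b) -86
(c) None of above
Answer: c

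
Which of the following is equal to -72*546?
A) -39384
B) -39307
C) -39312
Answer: C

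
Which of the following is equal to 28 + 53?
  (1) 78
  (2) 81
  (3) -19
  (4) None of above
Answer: 2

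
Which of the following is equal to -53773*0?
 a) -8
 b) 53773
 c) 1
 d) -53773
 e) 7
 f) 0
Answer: f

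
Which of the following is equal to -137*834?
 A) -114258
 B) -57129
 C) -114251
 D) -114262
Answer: A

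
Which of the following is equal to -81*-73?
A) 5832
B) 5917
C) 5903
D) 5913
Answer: D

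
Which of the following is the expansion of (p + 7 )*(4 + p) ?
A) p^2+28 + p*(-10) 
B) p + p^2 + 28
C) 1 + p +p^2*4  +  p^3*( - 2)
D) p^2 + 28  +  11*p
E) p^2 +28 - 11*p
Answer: D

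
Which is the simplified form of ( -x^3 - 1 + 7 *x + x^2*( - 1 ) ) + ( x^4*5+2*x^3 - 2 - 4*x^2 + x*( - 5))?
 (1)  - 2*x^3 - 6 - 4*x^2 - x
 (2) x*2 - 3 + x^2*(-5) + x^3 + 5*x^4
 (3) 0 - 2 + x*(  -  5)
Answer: 2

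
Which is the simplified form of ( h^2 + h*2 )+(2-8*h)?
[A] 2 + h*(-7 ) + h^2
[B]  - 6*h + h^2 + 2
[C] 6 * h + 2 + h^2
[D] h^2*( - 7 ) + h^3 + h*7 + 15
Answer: B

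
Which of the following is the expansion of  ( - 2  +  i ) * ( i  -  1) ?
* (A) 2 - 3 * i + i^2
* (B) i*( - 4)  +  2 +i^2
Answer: A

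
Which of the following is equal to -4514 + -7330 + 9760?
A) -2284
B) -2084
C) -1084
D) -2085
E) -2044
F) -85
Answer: B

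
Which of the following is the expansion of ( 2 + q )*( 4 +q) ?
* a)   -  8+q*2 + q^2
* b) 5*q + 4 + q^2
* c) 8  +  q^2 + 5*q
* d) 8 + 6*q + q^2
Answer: d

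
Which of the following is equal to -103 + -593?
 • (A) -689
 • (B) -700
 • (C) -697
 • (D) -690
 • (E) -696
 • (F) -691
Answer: E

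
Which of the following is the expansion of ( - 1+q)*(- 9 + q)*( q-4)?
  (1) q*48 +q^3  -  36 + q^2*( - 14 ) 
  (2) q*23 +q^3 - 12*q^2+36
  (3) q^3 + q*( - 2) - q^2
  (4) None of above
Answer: 4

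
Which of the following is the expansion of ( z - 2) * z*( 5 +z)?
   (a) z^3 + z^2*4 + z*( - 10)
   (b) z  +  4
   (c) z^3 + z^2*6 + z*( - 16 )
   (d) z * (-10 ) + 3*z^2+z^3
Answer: d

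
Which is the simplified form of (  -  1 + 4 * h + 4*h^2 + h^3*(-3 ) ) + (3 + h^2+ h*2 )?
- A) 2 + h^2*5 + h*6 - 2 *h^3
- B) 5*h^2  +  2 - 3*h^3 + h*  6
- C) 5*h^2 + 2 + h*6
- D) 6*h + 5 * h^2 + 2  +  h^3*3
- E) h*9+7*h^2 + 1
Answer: B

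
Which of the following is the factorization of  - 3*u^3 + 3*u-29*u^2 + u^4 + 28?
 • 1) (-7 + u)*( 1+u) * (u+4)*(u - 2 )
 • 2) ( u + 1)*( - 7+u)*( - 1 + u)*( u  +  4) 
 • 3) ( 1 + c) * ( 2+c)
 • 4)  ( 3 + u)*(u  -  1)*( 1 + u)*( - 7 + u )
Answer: 2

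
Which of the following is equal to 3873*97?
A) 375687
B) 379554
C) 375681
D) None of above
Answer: C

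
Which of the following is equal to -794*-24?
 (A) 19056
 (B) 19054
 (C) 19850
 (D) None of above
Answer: A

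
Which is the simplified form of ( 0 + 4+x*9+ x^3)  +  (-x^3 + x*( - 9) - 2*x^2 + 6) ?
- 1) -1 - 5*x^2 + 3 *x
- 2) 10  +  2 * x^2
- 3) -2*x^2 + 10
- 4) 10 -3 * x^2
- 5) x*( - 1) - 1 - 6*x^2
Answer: 3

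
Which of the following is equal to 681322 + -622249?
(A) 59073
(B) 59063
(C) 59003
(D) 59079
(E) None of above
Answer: A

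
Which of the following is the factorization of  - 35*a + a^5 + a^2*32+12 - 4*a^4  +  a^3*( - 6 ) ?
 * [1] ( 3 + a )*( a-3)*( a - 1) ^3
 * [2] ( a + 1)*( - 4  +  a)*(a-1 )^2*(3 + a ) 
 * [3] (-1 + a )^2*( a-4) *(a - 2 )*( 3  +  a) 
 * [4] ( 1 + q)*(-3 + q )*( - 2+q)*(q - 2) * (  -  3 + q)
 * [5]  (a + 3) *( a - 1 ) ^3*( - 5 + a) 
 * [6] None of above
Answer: 6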